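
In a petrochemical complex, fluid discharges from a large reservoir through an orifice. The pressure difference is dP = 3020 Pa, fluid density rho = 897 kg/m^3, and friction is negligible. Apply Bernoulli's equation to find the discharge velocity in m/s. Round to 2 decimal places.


v = sqrt(2*dP/rho)
v = sqrt(2*3020/897)
v = sqrt(6.733556)
v = 2.59 m/s


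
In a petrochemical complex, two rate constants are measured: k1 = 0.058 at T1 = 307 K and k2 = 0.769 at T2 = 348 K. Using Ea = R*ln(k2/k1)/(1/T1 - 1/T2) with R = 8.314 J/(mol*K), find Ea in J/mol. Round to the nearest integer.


Ea = R * ln(k2/k1) / (1/T1 - 1/T2)
ln(k2/k1) = ln(0.769/0.058) = 2.584648
1/T1 - 1/T2 = 1/307 - 1/348 = 0.000383765772
Ea = 8.314 * 2.584648 / 0.000383765772
Ea = 55994 J/mol


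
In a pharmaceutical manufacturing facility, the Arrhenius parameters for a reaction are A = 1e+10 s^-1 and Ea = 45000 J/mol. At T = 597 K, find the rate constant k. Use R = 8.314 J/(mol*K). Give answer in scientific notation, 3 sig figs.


k = A * exp(-Ea/(R*T))
k = 1e+10 * exp(-45000 / (8.314 * 597))
k = 1e+10 * exp(-9.06626)
k = 1.15e+06


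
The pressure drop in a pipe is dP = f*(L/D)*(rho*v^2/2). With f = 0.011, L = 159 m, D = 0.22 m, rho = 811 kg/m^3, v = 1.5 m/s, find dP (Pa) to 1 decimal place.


dP = f * (L/D) * (rho*v^2/2)
dP = 0.011 * (159/0.22) * (811*1.5^2/2)
L/D = 722.72727273
rho*v^2/2 = 811*2.25/2 = 912.375
dP = 0.011 * 722.72727273 * 912.375
dP = 7253.4 Pa


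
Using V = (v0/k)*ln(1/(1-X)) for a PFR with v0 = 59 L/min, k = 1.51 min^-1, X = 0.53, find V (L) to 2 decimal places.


V = (v0/k) * ln(1/(1-X))
V = (59/1.51) * ln(1/(1-0.53))
V = 39.072848 * ln(2.12766)
V = 39.072848 * 0.755023
V = 29.50 L


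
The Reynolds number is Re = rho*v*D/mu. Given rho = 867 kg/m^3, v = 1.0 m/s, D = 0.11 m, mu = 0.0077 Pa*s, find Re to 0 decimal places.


Re = rho * v * D / mu
Re = 867 * 1.0 * 0.11 / 0.0077
Re = 95.37 / 0.0077
Re = 12386


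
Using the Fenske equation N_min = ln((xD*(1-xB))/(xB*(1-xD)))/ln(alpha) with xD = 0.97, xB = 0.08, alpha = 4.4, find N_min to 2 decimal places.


N_min = ln((xD*(1-xB))/(xB*(1-xD))) / ln(alpha)
Numerator inside ln: 0.8924 / 0.0024 = 371.833333
ln(371.833333) = 5.918446
ln(alpha) = ln(4.4) = 1.481605
N_min = 5.918446 / 1.481605 = 3.99


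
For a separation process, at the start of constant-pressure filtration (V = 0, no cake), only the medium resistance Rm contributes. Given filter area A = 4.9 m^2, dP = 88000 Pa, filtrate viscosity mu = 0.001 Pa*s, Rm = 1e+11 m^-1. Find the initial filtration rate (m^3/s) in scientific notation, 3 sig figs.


rate = A * dP / (mu * Rm)
rate = 4.9 * 88000 / (0.001 * 1e+11)
rate = 431200.0 / 1.000e+08
rate = 4.31e-03 m^3/s


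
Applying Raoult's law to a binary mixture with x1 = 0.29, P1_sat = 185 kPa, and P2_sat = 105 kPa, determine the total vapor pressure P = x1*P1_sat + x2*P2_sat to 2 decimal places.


P = x1*P1_sat + x2*P2_sat
x2 = 1 - x1 = 1 - 0.29 = 0.71
P = 0.29*185 + 0.71*105
P = 53.65 + 74.55
P = 128.20 kPa


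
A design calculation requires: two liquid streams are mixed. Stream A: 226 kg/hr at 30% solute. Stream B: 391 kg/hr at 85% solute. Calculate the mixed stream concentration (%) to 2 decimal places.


Mass balance on solute: F1*x1 + F2*x2 = F3*x3
F3 = F1 + F2 = 226 + 391 = 617 kg/hr
x3 = (F1*x1 + F2*x2)/F3
x3 = (226*0.3 + 391*0.85) / 617
x3 = 64.85%


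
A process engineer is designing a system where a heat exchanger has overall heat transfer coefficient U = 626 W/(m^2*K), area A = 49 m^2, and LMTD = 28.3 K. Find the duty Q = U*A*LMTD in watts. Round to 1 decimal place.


Q = U * A * LMTD
Q = 626 * 49 * 28.3
Q = 868074.2 W


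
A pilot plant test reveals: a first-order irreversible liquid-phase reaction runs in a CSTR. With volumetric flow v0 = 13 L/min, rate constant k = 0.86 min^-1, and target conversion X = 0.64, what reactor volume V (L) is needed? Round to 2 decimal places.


V = v0 * X / (k * (1 - X))
V = 13 * 0.64 / (0.86 * (1 - 0.64))
V = 8.32 / (0.86 * 0.36)
V = 8.32 / 0.3096
V = 26.87 L


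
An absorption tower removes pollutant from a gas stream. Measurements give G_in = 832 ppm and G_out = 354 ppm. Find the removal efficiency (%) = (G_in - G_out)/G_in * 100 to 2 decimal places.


Efficiency = (G_in - G_out) / G_in * 100%
Efficiency = (832 - 354) / 832 * 100
Efficiency = 478 / 832 * 100
Efficiency = 57.45%


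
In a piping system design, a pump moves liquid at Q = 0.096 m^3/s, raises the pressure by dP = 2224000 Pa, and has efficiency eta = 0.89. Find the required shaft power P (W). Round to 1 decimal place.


P = Q * dP / eta
P = 0.096 * 2224000 / 0.89
P = 213504.0 / 0.89
P = 239892.1 W


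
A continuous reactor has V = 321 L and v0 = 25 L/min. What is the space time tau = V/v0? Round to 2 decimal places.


tau = V / v0
tau = 321 / 25
tau = 12.84 min


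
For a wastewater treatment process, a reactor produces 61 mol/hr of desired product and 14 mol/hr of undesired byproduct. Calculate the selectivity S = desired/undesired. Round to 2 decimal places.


S = desired product rate / undesired product rate
S = 61 / 14
S = 4.36


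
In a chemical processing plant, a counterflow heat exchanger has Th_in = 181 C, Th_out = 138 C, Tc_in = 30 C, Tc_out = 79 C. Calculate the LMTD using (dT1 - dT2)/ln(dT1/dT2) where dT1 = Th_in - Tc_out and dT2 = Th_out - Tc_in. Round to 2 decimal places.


dT1 = Th_in - Tc_out = 181 - 79 = 102
dT2 = Th_out - Tc_in = 138 - 30 = 108
LMTD = (dT1 - dT2) / ln(dT1/dT2)
LMTD = (102 - 108) / ln(102/108)
LMTD = 104.97 K


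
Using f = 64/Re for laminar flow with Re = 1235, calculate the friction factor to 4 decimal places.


f = 64 / Re
f = 64 / 1235
f = 0.0518


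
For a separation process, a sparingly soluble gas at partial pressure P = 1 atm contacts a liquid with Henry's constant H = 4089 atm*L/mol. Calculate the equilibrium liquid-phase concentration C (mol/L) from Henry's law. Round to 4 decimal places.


C = P / H
C = 1 / 4089
C = 0.0002 mol/L


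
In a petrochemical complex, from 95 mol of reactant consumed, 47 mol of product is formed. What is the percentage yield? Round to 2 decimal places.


Yield = (moles product / moles consumed) * 100%
Yield = (47 / 95) * 100
Yield = 0.4947 * 100
Yield = 49.47%


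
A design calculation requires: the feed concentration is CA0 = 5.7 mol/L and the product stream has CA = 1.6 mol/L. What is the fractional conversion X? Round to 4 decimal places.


X = (CA0 - CA) / CA0
X = (5.7 - 1.6) / 5.7
X = 4.1 / 5.7
X = 0.7193


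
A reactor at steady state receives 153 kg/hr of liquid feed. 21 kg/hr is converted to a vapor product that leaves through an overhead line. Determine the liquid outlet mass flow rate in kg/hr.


Steady-state mass balance on the main outlet: F_out = F_in - F_removed
F_out = 153 - 21
F_out = 132 kg/hr


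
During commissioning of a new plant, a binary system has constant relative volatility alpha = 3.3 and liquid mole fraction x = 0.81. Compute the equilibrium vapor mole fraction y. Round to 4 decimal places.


y = alpha*x / (1 + (alpha-1)*x)
y = 3.3*0.81 / (1 + (3.3-1)*0.81)
y = 2.673 / (1 + 1.863)
y = 2.673 / 2.863
y = 0.9336


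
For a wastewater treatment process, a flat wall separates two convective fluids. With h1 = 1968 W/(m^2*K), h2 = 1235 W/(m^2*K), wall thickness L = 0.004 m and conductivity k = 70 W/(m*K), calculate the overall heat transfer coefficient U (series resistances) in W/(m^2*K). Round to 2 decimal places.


1/U = 1/h1 + L/k + 1/h2
1/U = 1/1968 + 0.004/70 + 1/1235
1/U = 0.0005081301 + 5.71429e-05 + 0.0008097166
1/U = 0.0013749896
U = 727.28 W/(m^2*K)


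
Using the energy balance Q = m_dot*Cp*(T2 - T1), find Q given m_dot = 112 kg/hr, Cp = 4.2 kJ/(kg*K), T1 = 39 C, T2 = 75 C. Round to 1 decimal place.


Q = m_dot * Cp * (T2 - T1)
Q = 112 * 4.2 * (75 - 39)
Q = 112 * 4.2 * 36
Q = 16934.4 kJ/hr


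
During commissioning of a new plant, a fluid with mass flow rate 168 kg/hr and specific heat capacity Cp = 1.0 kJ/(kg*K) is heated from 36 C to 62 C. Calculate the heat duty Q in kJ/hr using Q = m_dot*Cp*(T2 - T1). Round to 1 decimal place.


Q = m_dot * Cp * (T2 - T1)
Q = 168 * 1.0 * (62 - 36)
Q = 168 * 1.0 * 26
Q = 4368.0 kJ/hr


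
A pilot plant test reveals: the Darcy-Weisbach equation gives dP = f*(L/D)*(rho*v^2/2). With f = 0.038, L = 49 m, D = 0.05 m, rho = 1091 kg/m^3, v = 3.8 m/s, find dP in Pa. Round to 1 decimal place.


dP = f * (L/D) * (rho*v^2/2)
dP = 0.038 * (49/0.05) * (1091*3.8^2/2)
L/D = 980.0
rho*v^2/2 = 1091*14.44/2 = 7877.02
dP = 0.038 * 980.0 * 7877.02
dP = 293340.2 Pa


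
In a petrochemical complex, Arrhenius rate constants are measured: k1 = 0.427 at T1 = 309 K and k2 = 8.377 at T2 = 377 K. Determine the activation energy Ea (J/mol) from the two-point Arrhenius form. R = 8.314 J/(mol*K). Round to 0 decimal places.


Ea = R * ln(k2/k1) / (1/T1 - 1/T2)
ln(k2/k1) = ln(8.377/0.427) = 2.9764611
1/T1 - 1/T2 = 1/309 - 1/377 = 0.000583726061
Ea = 8.314 * 2.9764611 / 0.000583726061
Ea = 42394 J/mol


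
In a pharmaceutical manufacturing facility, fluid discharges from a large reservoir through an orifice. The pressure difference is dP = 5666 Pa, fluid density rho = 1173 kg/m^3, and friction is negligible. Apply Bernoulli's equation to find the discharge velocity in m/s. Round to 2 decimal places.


v = sqrt(2*dP/rho)
v = sqrt(2*5666/1173)
v = sqrt(9.660699)
v = 3.11 m/s


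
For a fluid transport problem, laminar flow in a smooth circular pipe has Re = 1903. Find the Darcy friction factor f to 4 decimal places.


f = 64 / Re
f = 64 / 1903
f = 0.0336


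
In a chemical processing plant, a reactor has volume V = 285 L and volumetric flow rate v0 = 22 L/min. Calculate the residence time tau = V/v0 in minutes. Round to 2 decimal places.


tau = V / v0
tau = 285 / 22
tau = 12.95 min


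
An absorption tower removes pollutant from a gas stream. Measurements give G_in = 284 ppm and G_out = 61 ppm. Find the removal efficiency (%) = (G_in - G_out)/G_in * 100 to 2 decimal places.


Efficiency = (G_in - G_out) / G_in * 100%
Efficiency = (284 - 61) / 284 * 100
Efficiency = 223 / 284 * 100
Efficiency = 78.52%


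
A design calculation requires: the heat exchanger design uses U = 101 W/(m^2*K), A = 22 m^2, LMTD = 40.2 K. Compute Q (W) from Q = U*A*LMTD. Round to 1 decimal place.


Q = U * A * LMTD
Q = 101 * 22 * 40.2
Q = 89324.4 W


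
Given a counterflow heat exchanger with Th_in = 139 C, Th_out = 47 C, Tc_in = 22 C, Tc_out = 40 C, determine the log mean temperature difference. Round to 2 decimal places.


dT1 = Th_in - Tc_out = 139 - 40 = 99
dT2 = Th_out - Tc_in = 47 - 22 = 25
LMTD = (dT1 - dT2) / ln(dT1/dT2)
LMTD = (99 - 25) / ln(99/25)
LMTD = 53.77 K


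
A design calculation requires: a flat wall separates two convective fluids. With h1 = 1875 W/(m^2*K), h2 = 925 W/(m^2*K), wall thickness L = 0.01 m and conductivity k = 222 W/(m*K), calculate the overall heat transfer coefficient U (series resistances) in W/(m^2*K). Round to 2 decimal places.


1/U = 1/h1 + L/k + 1/h2
1/U = 1/1875 + 0.01/222 + 1/925
1/U = 0.0005333333 + 4.5045e-05 + 0.0010810811
1/U = 0.0016594594
U = 602.61 W/(m^2*K)


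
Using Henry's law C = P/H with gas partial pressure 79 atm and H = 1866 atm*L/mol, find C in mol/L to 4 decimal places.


C = P / H
C = 79 / 1866
C = 0.0423 mol/L


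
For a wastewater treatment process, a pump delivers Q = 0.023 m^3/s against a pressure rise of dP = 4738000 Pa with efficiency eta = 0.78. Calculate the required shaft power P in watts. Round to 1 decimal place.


P = Q * dP / eta
P = 0.023 * 4738000 / 0.78
P = 108974.0 / 0.78
P = 139710.3 W


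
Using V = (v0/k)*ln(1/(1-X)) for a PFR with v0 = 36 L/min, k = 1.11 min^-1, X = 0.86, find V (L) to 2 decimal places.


V = (v0/k) * ln(1/(1-X))
V = (36/1.11) * ln(1/(1-0.86))
V = 32.432432 * ln(7.142857)
V = 32.432432 * 1.966113
V = 63.77 L


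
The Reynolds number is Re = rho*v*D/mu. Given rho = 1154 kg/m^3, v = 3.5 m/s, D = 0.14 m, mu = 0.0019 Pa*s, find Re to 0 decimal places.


Re = rho * v * D / mu
Re = 1154 * 3.5 * 0.14 / 0.0019
Re = 565.46 / 0.0019
Re = 297611


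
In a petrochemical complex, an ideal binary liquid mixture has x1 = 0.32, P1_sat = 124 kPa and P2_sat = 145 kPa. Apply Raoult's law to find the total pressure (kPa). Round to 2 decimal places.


P = x1*P1_sat + x2*P2_sat
x2 = 1 - x1 = 1 - 0.32 = 0.68
P = 0.32*124 + 0.68*145
P = 39.68 + 98.6
P = 138.28 kPa


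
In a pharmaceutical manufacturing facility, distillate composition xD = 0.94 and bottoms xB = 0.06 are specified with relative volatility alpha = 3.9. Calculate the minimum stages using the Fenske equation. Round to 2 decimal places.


N_min = ln((xD*(1-xB))/(xB*(1-xD))) / ln(alpha)
Numerator inside ln: 0.8836 / 0.0036 = 245.444444
ln(245.444444) = 5.503071
ln(alpha) = ln(3.9) = 1.360977
N_min = 5.503071 / 1.360977 = 4.04


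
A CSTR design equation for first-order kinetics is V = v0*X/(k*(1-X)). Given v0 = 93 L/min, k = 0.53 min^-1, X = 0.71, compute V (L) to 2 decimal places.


V = v0 * X / (k * (1 - X))
V = 93 * 0.71 / (0.53 * (1 - 0.71))
V = 66.03 / (0.53 * 0.29)
V = 66.03 / 0.1537
V = 429.60 L


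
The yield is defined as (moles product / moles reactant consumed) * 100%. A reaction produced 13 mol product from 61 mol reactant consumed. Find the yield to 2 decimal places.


Yield = (moles product / moles consumed) * 100%
Yield = (13 / 61) * 100
Yield = 0.2131 * 100
Yield = 21.31%


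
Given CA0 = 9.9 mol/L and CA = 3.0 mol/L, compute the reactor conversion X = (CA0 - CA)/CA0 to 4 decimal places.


X = (CA0 - CA) / CA0
X = (9.9 - 3.0) / 9.9
X = 6.9 / 9.9
X = 0.6970


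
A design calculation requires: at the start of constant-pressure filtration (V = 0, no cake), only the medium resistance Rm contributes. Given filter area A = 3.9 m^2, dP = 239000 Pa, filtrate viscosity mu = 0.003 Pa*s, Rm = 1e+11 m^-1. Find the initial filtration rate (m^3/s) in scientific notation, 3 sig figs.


rate = A * dP / (mu * Rm)
rate = 3.9 * 239000 / (0.003 * 1e+11)
rate = 932100.0 / 3.000e+08
rate = 3.11e-03 m^3/s


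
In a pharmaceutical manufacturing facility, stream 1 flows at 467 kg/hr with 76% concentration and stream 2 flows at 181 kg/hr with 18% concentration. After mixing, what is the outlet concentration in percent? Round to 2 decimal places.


Mass balance on solute: F1*x1 + F2*x2 = F3*x3
F3 = F1 + F2 = 467 + 181 = 648 kg/hr
x3 = (F1*x1 + F2*x2)/F3
x3 = (467*0.76 + 181*0.18) / 648
x3 = 59.80%


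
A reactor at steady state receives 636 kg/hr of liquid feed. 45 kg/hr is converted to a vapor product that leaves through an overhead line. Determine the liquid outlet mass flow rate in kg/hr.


Steady-state mass balance on the main outlet: F_out = F_in - F_removed
F_out = 636 - 45
F_out = 591 kg/hr


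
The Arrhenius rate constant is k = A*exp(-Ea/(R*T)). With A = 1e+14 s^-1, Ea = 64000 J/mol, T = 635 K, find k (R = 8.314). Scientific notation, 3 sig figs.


k = A * exp(-Ea/(R*T))
k = 1e+14 * exp(-64000 / (8.314 * 635))
k = 1e+14 * exp(-12.122613)
k = 5.44e+08


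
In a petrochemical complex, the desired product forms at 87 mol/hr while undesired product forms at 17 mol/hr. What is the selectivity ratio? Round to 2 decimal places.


S = desired product rate / undesired product rate
S = 87 / 17
S = 5.12


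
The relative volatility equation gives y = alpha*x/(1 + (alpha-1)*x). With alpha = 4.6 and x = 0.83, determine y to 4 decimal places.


y = alpha*x / (1 + (alpha-1)*x)
y = 4.6*0.83 / (1 + (4.6-1)*0.83)
y = 3.818 / (1 + 2.988)
y = 3.818 / 3.988
y = 0.9574


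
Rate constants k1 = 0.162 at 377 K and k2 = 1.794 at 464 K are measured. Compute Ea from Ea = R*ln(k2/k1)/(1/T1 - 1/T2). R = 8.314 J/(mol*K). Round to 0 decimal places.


Ea = R * ln(k2/k1) / (1/T1 - 1/T2)
ln(k2/k1) = ln(1.794/0.162) = 2.4046067
1/T1 - 1/T2 = 1/377 - 1/464 = 0.00049734748
Ea = 8.314 * 2.4046067 / 0.00049734748
Ea = 40197 J/mol


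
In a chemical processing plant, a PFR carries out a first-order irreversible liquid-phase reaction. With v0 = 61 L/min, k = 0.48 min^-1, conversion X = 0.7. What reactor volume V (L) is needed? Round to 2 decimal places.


V = (v0/k) * ln(1/(1-X))
V = (61/0.48) * ln(1/(1-0.7))
V = 127.083333 * ln(3.333333)
V = 127.083333 * 1.203973
V = 153.00 L


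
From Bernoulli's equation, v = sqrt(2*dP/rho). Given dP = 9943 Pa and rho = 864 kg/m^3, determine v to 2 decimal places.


v = sqrt(2*dP/rho)
v = sqrt(2*9943/864)
v = sqrt(23.016204)
v = 4.80 m/s


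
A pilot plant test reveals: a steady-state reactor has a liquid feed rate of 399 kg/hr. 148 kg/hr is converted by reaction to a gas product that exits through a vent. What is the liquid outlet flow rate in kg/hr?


Steady-state mass balance on the main outlet: F_out = F_in - F_removed
F_out = 399 - 148
F_out = 251 kg/hr


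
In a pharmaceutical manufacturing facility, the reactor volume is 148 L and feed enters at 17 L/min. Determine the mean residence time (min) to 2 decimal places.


tau = V / v0
tau = 148 / 17
tau = 8.71 min


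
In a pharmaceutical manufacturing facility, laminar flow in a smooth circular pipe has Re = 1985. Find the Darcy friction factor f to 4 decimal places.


f = 64 / Re
f = 64 / 1985
f = 0.0322


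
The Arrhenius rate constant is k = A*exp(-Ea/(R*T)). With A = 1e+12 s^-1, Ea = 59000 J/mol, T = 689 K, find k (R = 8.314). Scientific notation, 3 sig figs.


k = A * exp(-Ea/(R*T))
k = 1e+12 * exp(-59000 / (8.314 * 689))
k = 1e+12 * exp(-10.299657)
k = 3.36e+07


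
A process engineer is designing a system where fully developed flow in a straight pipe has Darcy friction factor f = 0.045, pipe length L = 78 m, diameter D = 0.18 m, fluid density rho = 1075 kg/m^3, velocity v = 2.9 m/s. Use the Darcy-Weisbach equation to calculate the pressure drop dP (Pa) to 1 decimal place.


dP = f * (L/D) * (rho*v^2/2)
dP = 0.045 * (78/0.18) * (1075*2.9^2/2)
L/D = 433.33333333
rho*v^2/2 = 1075*8.41/2 = 4520.375
dP = 0.045 * 433.33333333 * 4520.375
dP = 88147.3 Pa


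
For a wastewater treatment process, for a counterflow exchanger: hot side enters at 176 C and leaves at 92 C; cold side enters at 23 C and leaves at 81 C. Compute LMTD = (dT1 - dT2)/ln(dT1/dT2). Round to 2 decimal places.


dT1 = Th_in - Tc_out = 176 - 81 = 95
dT2 = Th_out - Tc_in = 92 - 23 = 69
LMTD = (dT1 - dT2) / ln(dT1/dT2)
LMTD = (95 - 69) / ln(95/69)
LMTD = 81.31 K


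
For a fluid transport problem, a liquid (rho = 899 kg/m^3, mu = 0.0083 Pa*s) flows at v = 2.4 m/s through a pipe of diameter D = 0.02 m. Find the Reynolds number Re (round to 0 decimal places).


Re = rho * v * D / mu
Re = 899 * 2.4 * 0.02 / 0.0083
Re = 43.152 / 0.0083
Re = 5199


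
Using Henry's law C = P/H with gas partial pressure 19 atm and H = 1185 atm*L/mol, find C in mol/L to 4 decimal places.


C = P / H
C = 19 / 1185
C = 0.0160 mol/L


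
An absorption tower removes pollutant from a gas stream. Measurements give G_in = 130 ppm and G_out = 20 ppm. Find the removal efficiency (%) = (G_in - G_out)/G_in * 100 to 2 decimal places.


Efficiency = (G_in - G_out) / G_in * 100%
Efficiency = (130 - 20) / 130 * 100
Efficiency = 110 / 130 * 100
Efficiency = 84.62%


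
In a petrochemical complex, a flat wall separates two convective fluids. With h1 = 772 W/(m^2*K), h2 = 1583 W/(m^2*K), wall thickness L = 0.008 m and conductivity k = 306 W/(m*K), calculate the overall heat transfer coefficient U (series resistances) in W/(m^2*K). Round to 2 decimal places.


1/U = 1/h1 + L/k + 1/h2
1/U = 1/772 + 0.008/306 + 1/1583
1/U = 0.0012953368 + 2.61438e-05 + 0.0006317119
1/U = 0.0019531925
U = 511.98 W/(m^2*K)


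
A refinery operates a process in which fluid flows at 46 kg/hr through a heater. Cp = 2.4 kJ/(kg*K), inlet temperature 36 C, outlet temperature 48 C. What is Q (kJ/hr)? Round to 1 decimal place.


Q = m_dot * Cp * (T2 - T1)
Q = 46 * 2.4 * (48 - 36)
Q = 46 * 2.4 * 12
Q = 1324.8 kJ/hr


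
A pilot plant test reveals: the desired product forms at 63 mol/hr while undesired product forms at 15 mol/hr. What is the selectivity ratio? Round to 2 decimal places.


S = desired product rate / undesired product rate
S = 63 / 15
S = 4.20


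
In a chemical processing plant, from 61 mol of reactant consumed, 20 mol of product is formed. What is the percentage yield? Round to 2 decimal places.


Yield = (moles product / moles consumed) * 100%
Yield = (20 / 61) * 100
Yield = 0.3279 * 100
Yield = 32.79%


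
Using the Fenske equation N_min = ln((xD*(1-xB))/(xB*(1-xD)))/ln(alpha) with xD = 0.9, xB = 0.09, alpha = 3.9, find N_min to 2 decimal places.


N_min = ln((xD*(1-xB))/(xB*(1-xD))) / ln(alpha)
Numerator inside ln: 0.819 / 0.009 = 91.0
ln(91.0) = 4.51086
ln(alpha) = ln(3.9) = 1.360977
N_min = 4.51086 / 1.360977 = 3.31


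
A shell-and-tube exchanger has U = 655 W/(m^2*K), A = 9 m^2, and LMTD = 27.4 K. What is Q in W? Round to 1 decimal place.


Q = U * A * LMTD
Q = 655 * 9 * 27.4
Q = 161523.0 W


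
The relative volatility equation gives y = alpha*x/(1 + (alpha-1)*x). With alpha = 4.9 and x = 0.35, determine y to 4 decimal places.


y = alpha*x / (1 + (alpha-1)*x)
y = 4.9*0.35 / (1 + (4.9-1)*0.35)
y = 1.715 / (1 + 1.365)
y = 1.715 / 2.365
y = 0.7252


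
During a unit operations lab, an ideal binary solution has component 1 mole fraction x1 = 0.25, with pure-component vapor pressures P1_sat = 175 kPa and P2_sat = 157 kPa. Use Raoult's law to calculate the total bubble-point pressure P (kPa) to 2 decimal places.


P = x1*P1_sat + x2*P2_sat
x2 = 1 - x1 = 1 - 0.25 = 0.75
P = 0.25*175 + 0.75*157
P = 43.75 + 117.75
P = 161.50 kPa


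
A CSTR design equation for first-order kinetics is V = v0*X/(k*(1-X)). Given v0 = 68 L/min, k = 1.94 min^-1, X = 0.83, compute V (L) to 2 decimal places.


V = v0 * X / (k * (1 - X))
V = 68 * 0.83 / (1.94 * (1 - 0.83))
V = 56.44 / (1.94 * 0.17)
V = 56.44 / 0.3298
V = 171.13 L


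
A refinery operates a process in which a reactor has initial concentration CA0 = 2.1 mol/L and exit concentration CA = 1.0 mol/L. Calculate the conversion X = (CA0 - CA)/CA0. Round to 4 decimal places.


X = (CA0 - CA) / CA0
X = (2.1 - 1.0) / 2.1
X = 1.1 / 2.1
X = 0.5238


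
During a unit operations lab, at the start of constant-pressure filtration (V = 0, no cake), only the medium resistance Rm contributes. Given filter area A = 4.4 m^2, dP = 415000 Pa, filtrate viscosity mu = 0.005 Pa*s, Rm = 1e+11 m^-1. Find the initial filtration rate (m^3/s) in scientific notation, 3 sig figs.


rate = A * dP / (mu * Rm)
rate = 4.4 * 415000 / (0.005 * 1e+11)
rate = 1826000.0 / 5.000e+08
rate = 3.65e-03 m^3/s


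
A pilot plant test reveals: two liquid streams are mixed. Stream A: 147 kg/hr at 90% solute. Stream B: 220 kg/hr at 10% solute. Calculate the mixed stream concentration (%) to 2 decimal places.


Mass balance on solute: F1*x1 + F2*x2 = F3*x3
F3 = F1 + F2 = 147 + 220 = 367 kg/hr
x3 = (F1*x1 + F2*x2)/F3
x3 = (147*0.9 + 220*0.1) / 367
x3 = 42.04%


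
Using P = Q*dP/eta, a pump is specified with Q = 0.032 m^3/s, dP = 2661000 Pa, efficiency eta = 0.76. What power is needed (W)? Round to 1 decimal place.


P = Q * dP / eta
P = 0.032 * 2661000 / 0.76
P = 85152.0 / 0.76
P = 112042.1 W


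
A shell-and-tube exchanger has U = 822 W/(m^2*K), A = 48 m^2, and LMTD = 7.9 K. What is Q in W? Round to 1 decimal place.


Q = U * A * LMTD
Q = 822 * 48 * 7.9
Q = 311702.4 W


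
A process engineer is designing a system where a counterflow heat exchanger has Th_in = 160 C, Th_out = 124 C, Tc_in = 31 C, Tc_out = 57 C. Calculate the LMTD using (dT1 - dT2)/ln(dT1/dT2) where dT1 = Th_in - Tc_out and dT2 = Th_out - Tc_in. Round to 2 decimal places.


dT1 = Th_in - Tc_out = 160 - 57 = 103
dT2 = Th_out - Tc_in = 124 - 31 = 93
LMTD = (dT1 - dT2) / ln(dT1/dT2)
LMTD = (103 - 93) / ln(103/93)
LMTD = 97.91 K


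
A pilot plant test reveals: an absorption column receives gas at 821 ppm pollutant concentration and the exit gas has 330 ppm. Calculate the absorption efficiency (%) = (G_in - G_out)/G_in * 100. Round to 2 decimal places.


Efficiency = (G_in - G_out) / G_in * 100%
Efficiency = (821 - 330) / 821 * 100
Efficiency = 491 / 821 * 100
Efficiency = 59.81%


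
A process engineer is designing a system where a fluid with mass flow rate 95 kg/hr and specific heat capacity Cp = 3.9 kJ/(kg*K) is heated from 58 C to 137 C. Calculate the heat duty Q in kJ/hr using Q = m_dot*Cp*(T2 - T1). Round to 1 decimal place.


Q = m_dot * Cp * (T2 - T1)
Q = 95 * 3.9 * (137 - 58)
Q = 95 * 3.9 * 79
Q = 29269.5 kJ/hr


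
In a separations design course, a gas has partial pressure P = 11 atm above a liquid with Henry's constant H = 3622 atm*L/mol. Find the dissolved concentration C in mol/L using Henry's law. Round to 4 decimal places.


C = P / H
C = 11 / 3622
C = 0.0030 mol/L


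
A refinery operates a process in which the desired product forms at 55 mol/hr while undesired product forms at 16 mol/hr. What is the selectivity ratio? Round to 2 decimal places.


S = desired product rate / undesired product rate
S = 55 / 16
S = 3.44


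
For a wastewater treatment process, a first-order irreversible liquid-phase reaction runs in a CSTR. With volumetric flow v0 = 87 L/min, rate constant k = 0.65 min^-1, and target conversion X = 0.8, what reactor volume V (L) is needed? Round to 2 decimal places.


V = v0 * X / (k * (1 - X))
V = 87 * 0.8 / (0.65 * (1 - 0.8))
V = 69.6 / (0.65 * 0.2)
V = 69.6 / 0.13
V = 535.38 L


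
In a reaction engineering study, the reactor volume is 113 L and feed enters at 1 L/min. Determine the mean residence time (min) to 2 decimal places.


tau = V / v0
tau = 113 / 1
tau = 113.00 min


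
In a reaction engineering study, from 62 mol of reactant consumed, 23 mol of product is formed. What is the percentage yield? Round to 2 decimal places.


Yield = (moles product / moles consumed) * 100%
Yield = (23 / 62) * 100
Yield = 0.371 * 100
Yield = 37.10%


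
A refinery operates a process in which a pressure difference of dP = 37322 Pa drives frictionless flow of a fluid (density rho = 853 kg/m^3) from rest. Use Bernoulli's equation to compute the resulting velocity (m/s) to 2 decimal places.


v = sqrt(2*dP/rho)
v = sqrt(2*37322/853)
v = sqrt(87.50762)
v = 9.35 m/s


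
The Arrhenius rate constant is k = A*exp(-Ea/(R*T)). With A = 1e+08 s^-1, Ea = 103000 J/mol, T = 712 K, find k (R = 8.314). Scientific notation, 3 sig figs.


k = A * exp(-Ea/(R*T))
k = 1e+08 * exp(-103000 / (8.314 * 712))
k = 1e+08 * exp(-17.399918)
k = 2.78e+00


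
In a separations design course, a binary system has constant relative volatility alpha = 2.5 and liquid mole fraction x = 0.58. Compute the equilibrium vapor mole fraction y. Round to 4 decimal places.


y = alpha*x / (1 + (alpha-1)*x)
y = 2.5*0.58 / (1 + (2.5-1)*0.58)
y = 1.45 / (1 + 0.87)
y = 1.45 / 1.87
y = 0.7754


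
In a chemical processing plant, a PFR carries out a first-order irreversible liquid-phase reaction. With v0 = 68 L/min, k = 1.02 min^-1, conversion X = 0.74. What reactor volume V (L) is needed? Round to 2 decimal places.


V = (v0/k) * ln(1/(1-X))
V = (68/1.02) * ln(1/(1-0.74))
V = 66.666667 * ln(3.846154)
V = 66.666667 * 1.347074
V = 89.80 L


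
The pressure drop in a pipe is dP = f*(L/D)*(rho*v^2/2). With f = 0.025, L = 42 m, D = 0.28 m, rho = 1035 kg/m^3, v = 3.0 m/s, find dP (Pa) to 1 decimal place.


dP = f * (L/D) * (rho*v^2/2)
dP = 0.025 * (42/0.28) * (1035*3.0^2/2)
L/D = 150.0
rho*v^2/2 = 1035*9.0/2 = 4657.5
dP = 0.025 * 150.0 * 4657.5
dP = 17465.6 Pa


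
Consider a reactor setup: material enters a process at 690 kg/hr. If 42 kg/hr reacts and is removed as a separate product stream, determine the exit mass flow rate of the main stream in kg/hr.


Steady-state mass balance on the main outlet: F_out = F_in - F_removed
F_out = 690 - 42
F_out = 648 kg/hr


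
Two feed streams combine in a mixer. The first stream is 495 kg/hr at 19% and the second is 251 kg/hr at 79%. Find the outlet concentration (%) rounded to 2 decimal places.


Mass balance on solute: F1*x1 + F2*x2 = F3*x3
F3 = F1 + F2 = 495 + 251 = 746 kg/hr
x3 = (F1*x1 + F2*x2)/F3
x3 = (495*0.19 + 251*0.79) / 746
x3 = 39.19%


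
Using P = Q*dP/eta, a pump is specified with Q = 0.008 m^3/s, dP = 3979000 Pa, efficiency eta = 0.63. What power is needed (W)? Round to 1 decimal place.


P = Q * dP / eta
P = 0.008 * 3979000 / 0.63
P = 31832.0 / 0.63
P = 50527.0 W


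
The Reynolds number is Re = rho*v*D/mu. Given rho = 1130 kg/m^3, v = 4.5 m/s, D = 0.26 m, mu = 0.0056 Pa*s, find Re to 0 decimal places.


Re = rho * v * D / mu
Re = 1130 * 4.5 * 0.26 / 0.0056
Re = 1322.1 / 0.0056
Re = 236089


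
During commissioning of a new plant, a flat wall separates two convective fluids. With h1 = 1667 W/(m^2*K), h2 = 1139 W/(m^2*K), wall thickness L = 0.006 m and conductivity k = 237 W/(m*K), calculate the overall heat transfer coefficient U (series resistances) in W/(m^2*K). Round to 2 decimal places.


1/U = 1/h1 + L/k + 1/h2
1/U = 1/1667 + 0.006/237 + 1/1139
1/U = 0.00059988 + 2.53165e-05 + 0.0008779631
1/U = 0.0015031596
U = 665.27 W/(m^2*K)


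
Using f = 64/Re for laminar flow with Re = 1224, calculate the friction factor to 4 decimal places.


f = 64 / Re
f = 64 / 1224
f = 0.0523


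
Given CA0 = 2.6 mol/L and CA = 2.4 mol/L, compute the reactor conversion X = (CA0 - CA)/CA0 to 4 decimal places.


X = (CA0 - CA) / CA0
X = (2.6 - 2.4) / 2.6
X = 0.2 / 2.6
X = 0.0769


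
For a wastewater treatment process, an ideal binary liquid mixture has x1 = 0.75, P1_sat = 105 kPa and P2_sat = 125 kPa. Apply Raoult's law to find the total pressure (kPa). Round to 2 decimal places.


P = x1*P1_sat + x2*P2_sat
x2 = 1 - x1 = 1 - 0.75 = 0.25
P = 0.75*105 + 0.25*125
P = 78.75 + 31.25
P = 110.00 kPa


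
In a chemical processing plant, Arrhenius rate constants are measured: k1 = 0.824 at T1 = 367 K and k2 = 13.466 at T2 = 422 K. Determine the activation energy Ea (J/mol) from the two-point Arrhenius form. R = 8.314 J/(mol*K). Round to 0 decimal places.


Ea = R * ln(k2/k1) / (1/T1 - 1/T2)
ln(k2/k1) = ln(13.466/0.824) = 2.7937527
1/T1 - 1/T2 = 1/367 - 1/422 = 0.000355127394
Ea = 8.314 * 2.7937527 / 0.000355127394
Ea = 65405 J/mol


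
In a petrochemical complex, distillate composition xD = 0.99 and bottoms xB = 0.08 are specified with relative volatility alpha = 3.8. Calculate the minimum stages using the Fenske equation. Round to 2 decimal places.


N_min = ln((xD*(1-xB))/(xB*(1-xD))) / ln(alpha)
Numerator inside ln: 0.9108 / 0.0008 = 1138.5
ln(1138.5) = 7.037467
ln(alpha) = ln(3.8) = 1.335001
N_min = 7.037467 / 1.335001 = 5.27


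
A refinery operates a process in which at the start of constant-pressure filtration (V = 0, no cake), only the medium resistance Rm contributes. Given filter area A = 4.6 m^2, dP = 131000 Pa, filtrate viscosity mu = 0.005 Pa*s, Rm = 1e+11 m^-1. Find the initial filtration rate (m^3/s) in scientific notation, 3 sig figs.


rate = A * dP / (mu * Rm)
rate = 4.6 * 131000 / (0.005 * 1e+11)
rate = 602600.0 / 5.000e+08
rate = 1.21e-03 m^3/s


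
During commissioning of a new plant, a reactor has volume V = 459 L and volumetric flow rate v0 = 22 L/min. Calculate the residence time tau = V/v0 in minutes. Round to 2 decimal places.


tau = V / v0
tau = 459 / 22
tau = 20.86 min


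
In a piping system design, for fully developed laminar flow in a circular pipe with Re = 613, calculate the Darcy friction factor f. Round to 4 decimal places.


f = 64 / Re
f = 64 / 613
f = 0.1044


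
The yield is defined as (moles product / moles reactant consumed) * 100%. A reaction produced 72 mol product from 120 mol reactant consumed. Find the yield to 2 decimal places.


Yield = (moles product / moles consumed) * 100%
Yield = (72 / 120) * 100
Yield = 0.6 * 100
Yield = 60.00%


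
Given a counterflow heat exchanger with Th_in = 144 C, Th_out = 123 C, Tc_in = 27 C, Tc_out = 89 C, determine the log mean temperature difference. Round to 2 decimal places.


dT1 = Th_in - Tc_out = 144 - 89 = 55
dT2 = Th_out - Tc_in = 123 - 27 = 96
LMTD = (dT1 - dT2) / ln(dT1/dT2)
LMTD = (55 - 96) / ln(55/96)
LMTD = 73.61 K


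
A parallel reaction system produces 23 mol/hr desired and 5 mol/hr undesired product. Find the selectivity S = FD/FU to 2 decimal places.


S = desired product rate / undesired product rate
S = 23 / 5
S = 4.60


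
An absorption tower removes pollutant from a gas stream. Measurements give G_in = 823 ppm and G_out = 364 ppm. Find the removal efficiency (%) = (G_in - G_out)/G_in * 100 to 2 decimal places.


Efficiency = (G_in - G_out) / G_in * 100%
Efficiency = (823 - 364) / 823 * 100
Efficiency = 459 / 823 * 100
Efficiency = 55.77%


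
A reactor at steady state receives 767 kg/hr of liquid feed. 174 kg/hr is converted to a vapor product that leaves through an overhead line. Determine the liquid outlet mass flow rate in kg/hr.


Steady-state mass balance on the main outlet: F_out = F_in - F_removed
F_out = 767 - 174
F_out = 593 kg/hr


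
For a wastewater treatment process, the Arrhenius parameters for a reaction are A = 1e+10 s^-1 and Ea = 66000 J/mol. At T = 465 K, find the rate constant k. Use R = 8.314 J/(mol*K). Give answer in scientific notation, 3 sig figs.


k = A * exp(-Ea/(R*T))
k = 1e+10 * exp(-66000 / (8.314 * 465))
k = 1e+10 * exp(-17.071865)
k = 3.85e+02


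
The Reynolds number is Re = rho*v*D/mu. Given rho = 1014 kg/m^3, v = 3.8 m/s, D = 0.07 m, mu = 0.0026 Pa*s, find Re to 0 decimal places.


Re = rho * v * D / mu
Re = 1014 * 3.8 * 0.07 / 0.0026
Re = 269.724 / 0.0026
Re = 103740


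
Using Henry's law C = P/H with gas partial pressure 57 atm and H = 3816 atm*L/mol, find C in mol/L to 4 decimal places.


C = P / H
C = 57 / 3816
C = 0.0149 mol/L


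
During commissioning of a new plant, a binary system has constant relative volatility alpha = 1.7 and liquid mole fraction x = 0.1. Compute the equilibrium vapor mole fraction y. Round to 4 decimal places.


y = alpha*x / (1 + (alpha-1)*x)
y = 1.7*0.1 / (1 + (1.7-1)*0.1)
y = 0.17 / (1 + 0.07)
y = 0.17 / 1.07
y = 0.1589


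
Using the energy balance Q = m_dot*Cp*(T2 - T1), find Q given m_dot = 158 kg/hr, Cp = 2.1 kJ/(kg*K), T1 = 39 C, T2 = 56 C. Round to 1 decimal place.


Q = m_dot * Cp * (T2 - T1)
Q = 158 * 2.1 * (56 - 39)
Q = 158 * 2.1 * 17
Q = 5640.6 kJ/hr


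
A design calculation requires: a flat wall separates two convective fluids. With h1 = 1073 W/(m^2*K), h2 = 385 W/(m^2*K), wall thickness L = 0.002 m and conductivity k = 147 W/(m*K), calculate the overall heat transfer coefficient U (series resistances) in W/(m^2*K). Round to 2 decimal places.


1/U = 1/h1 + L/k + 1/h2
1/U = 1/1073 + 0.002/147 + 1/385
1/U = 0.0009319664 + 1.36054e-05 + 0.0025974026
1/U = 0.0035429744
U = 282.25 W/(m^2*K)


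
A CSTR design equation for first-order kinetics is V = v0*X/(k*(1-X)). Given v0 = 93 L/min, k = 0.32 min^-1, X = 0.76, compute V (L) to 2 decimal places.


V = v0 * X / (k * (1 - X))
V = 93 * 0.76 / (0.32 * (1 - 0.76))
V = 70.68 / (0.32 * 0.24)
V = 70.68 / 0.0768
V = 920.31 L


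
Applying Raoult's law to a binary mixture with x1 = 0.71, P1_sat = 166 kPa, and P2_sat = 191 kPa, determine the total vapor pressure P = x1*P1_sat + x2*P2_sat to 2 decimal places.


P = x1*P1_sat + x2*P2_sat
x2 = 1 - x1 = 1 - 0.71 = 0.29
P = 0.71*166 + 0.29*191
P = 117.86 + 55.39
P = 173.25 kPa


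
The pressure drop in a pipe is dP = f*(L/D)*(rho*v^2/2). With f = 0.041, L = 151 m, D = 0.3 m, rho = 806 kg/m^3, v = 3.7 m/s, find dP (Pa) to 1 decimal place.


dP = f * (L/D) * (rho*v^2/2)
dP = 0.041 * (151/0.3) * (806*3.7^2/2)
L/D = 503.33333333
rho*v^2/2 = 806*13.69/2 = 5517.07
dP = 0.041 * 503.33333333 * 5517.07
dP = 113853.9 Pa


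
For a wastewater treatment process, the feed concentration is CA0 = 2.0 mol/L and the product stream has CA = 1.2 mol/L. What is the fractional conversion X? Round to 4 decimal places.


X = (CA0 - CA) / CA0
X = (2.0 - 1.2) / 2.0
X = 0.8 / 2.0
X = 0.4000


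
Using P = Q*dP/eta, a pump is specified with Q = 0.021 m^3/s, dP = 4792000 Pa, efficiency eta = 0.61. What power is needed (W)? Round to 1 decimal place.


P = Q * dP / eta
P = 0.021 * 4792000 / 0.61
P = 100632.0 / 0.61
P = 164970.5 W


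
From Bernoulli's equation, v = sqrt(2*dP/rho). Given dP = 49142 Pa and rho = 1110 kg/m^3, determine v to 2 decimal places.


v = sqrt(2*dP/rho)
v = sqrt(2*49142/1110)
v = sqrt(88.544144)
v = 9.41 m/s


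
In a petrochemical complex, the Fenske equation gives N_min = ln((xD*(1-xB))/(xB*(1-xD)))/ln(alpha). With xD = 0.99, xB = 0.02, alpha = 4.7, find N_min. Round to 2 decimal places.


N_min = ln((xD*(1-xB))/(xB*(1-xD))) / ln(alpha)
Numerator inside ln: 0.9702 / 0.0002 = 4851.0
ln(4851.0) = 8.48694
ln(alpha) = ln(4.7) = 1.547563
N_min = 8.48694 / 1.547563 = 5.48


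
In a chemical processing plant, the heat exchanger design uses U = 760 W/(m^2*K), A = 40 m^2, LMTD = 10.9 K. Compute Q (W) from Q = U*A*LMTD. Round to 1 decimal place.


Q = U * A * LMTD
Q = 760 * 40 * 10.9
Q = 331360.0 W


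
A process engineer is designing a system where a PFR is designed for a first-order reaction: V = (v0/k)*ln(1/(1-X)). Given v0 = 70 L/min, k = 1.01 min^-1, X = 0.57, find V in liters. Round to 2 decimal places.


V = (v0/k) * ln(1/(1-X))
V = (70/1.01) * ln(1/(1-0.57))
V = 69.306931 * ln(2.325581)
V = 69.306931 * 0.84397
V = 58.49 L


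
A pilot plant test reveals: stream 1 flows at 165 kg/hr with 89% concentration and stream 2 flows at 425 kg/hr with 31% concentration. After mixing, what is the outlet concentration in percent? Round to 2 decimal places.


Mass balance on solute: F1*x1 + F2*x2 = F3*x3
F3 = F1 + F2 = 165 + 425 = 590 kg/hr
x3 = (F1*x1 + F2*x2)/F3
x3 = (165*0.89 + 425*0.31) / 590
x3 = 47.22%


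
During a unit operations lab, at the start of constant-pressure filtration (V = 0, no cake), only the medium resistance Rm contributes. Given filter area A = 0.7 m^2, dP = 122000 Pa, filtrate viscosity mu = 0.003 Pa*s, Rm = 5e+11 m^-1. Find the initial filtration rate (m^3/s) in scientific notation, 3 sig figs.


rate = A * dP / (mu * Rm)
rate = 0.7 * 122000 / (0.003 * 5e+11)
rate = 85400.0 / 1.500e+09
rate = 5.69e-05 m^3/s


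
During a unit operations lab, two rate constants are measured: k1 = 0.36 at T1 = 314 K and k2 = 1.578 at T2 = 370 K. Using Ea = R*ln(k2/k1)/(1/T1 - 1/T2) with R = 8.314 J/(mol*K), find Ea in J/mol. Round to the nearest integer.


Ea = R * ln(k2/k1) / (1/T1 - 1/T2)
ln(k2/k1) = ln(1.578/0.36) = 1.4778095
1/T1 - 1/T2 = 1/314 - 1/370 = 0.000482010673
Ea = 8.314 * 1.4778095 / 0.000482010673
Ea = 25490 J/mol


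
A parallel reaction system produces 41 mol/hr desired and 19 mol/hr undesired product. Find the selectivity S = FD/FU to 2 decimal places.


S = desired product rate / undesired product rate
S = 41 / 19
S = 2.16


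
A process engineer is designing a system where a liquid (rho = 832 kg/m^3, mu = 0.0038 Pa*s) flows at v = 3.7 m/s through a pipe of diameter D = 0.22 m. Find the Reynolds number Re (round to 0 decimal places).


Re = rho * v * D / mu
Re = 832 * 3.7 * 0.22 / 0.0038
Re = 677.248 / 0.0038
Re = 178223


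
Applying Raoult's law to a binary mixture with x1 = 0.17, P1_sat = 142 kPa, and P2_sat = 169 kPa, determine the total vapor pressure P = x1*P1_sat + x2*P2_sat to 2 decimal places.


P = x1*P1_sat + x2*P2_sat
x2 = 1 - x1 = 1 - 0.17 = 0.83
P = 0.17*142 + 0.83*169
P = 24.14 + 140.27
P = 164.41 kPa


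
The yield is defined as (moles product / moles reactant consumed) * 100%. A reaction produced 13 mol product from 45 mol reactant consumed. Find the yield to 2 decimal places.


Yield = (moles product / moles consumed) * 100%
Yield = (13 / 45) * 100
Yield = 0.2889 * 100
Yield = 28.89%


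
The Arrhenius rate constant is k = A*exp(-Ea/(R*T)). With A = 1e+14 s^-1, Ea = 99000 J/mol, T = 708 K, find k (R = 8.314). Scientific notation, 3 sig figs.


k = A * exp(-Ea/(R*T))
k = 1e+14 * exp(-99000 / (8.314 * 708))
k = 1e+14 * exp(-16.81868)
k = 4.96e+06
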